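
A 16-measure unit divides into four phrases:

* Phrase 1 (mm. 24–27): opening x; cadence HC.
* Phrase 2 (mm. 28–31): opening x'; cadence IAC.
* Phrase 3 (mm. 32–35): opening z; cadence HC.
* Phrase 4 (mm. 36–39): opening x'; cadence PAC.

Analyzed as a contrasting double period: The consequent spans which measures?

In a double period the four phrases pair into a large antecedent (phrases 1–2, ending imperfect authentic cadence) and a large consequent (phrases 3–4, ending perfect authentic cadence). The consequent spans bars 32–39.

measures 32–39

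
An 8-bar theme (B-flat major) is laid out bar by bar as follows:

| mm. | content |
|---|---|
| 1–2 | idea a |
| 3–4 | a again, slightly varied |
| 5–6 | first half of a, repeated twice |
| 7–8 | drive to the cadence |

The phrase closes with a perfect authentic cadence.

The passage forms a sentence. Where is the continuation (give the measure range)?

measures 5–8

After the presentation (mm. 1–4), the continuation covers the fragmentation through the cadence: mm. 5-8.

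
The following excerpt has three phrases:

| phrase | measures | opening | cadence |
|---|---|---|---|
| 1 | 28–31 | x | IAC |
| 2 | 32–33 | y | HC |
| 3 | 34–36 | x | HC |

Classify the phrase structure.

phrase group

The final phrase closes with a half cadence, which is not stronger than the preceding half cadence; the 3 phrases lack an overall antecedent–consequent design and so form a phrase group.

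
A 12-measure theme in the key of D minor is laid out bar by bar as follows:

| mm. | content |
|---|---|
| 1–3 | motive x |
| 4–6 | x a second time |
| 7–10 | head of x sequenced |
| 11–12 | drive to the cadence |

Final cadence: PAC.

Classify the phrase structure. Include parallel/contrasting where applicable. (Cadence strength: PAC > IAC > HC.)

Basic idea (mm. 1-3) + its repetition (mm. 4-6) form the presentation; fragmentation and cadence (measures 7–12) form the continuation — the 12-bar whole is a sentence.

sentence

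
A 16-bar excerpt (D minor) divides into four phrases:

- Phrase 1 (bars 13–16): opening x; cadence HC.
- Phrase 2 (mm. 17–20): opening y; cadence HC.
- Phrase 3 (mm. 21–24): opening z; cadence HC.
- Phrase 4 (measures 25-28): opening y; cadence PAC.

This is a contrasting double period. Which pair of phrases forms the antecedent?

phrases 1 and 2

In a double period the first pair of phrases (ending half cadence) is the large antecedent and the second pair (ending perfect authentic cadence) is the large consequent; the antecedent is phrases 1 and 2.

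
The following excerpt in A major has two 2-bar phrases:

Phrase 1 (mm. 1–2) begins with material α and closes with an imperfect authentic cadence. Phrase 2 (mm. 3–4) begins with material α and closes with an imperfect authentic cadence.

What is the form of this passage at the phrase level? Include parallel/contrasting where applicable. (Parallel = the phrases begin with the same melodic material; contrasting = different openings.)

repeated phrase

Both phrases have the same opening (α) and the same cadence (imperfect authentic cadence): the second is a restatement, not a consequent, so this is a repeated phrase rather than a period.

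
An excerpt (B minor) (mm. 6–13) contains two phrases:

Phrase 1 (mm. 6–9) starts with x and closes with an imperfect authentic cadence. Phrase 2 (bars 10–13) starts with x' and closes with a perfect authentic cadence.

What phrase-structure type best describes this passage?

parallel period

Phrase 1 ends with an imperfect authentic cadence (weaker) and phrase 2 with a perfect authentic cadence (stronger): antecedent + consequent = a period.
The two phrases open with the same material (x / x'), so the period is parallel.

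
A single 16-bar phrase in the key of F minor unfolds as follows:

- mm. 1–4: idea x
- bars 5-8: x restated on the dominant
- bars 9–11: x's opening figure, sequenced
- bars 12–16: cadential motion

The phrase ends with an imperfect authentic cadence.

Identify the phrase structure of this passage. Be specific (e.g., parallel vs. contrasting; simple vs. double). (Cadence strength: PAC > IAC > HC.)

sentence

Basic idea (bars 1–4) + its repetition (mm. 5–8) form the presentation; fragmentation and cadence (measures 9-16) form the continuation — the 16-bar whole is a sentence.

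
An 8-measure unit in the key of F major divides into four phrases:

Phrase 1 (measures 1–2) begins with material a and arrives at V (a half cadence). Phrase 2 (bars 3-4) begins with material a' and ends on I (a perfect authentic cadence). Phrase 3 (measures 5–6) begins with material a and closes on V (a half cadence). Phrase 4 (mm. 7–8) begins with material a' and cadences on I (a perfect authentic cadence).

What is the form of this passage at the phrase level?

repeated period

The cadence pattern HC–PAC–HC–PAC is weak–strong twice, and phrases 3–4 restate phrases 1–2: a period heard twice, not a double period (which would end weakly at phrase 2).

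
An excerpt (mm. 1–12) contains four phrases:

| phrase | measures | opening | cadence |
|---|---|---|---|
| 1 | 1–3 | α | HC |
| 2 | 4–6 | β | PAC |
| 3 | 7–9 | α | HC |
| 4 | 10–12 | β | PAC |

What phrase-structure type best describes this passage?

repeated period

The cadence pattern HC–PAC–HC–PAC is weak–strong twice, and phrases 3–4 restate phrases 1–2: a period heard twice, not a double period (which would end weakly at phrase 2).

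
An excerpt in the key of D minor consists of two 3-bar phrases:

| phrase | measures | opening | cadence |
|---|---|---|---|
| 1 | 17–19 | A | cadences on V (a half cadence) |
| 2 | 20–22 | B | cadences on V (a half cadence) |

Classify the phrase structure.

phrase group

The second phrase closes with a half cadence, which is not stronger than the first phrase's half cadence; without a weak→strong cadential pair there is no antecedent–consequent relationship, so this is a phrase group rather than a period.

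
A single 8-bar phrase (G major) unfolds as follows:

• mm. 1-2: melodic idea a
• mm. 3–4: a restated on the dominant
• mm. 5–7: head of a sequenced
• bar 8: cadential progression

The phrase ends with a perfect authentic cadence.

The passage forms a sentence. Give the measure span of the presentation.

The presentation of a sentence is the basic idea (bars 1-2) plus its repetition (measures 3-4); the presentation is therefore bars 1-4.

measures 1–4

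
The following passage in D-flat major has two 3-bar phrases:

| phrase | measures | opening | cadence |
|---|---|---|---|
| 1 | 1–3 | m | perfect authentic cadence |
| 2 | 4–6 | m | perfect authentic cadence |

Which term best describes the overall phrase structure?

Both phrases have the same opening (m) and the same cadence (perfect authentic cadence): the second is a restatement, not a consequent, so this is a repeated phrase rather than a period.

repeated phrase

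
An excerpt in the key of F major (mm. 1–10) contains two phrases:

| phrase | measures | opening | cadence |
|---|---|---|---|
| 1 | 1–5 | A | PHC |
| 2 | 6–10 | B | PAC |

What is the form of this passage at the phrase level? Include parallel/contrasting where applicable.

Phrase 1 ends with a Phrygian half cadence (weaker) and phrase 2 with a perfect authentic cadence (stronger): antecedent + consequent = a period.
The two phrases open with different material (A / B), so the period is contrasting.

contrasting period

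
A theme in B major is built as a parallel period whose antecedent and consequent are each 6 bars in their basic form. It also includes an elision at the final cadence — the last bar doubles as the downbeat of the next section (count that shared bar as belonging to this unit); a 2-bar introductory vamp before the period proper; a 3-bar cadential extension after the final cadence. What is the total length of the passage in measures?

17 measures

Basic parallel period: 6 + 6 = 12 bars.
12 (basic form) + 2 (introduction) + 3 (cadential extension) = 17.
The elision shares a bar with the next section but does not change this unit's count.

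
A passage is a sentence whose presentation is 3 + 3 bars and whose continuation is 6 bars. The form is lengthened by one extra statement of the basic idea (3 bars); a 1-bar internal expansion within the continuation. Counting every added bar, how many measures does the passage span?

Basic sentence: 3 + 3 + 6 = 12 bars.
12 (basic form) + 3 (extra statement) + 1 (internal expansion) = 16.

16 measures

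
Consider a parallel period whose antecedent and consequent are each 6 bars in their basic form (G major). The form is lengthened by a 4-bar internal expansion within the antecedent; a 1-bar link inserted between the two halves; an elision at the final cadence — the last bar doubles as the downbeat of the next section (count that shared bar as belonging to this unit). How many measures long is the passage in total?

Basic parallel period: 6 + 6 = 12 bars.
12 (basic form) + 4 (internal expansion) + 1 (link) = 17.
The elision shares a bar with the next section but does not change this unit's count.

17 measures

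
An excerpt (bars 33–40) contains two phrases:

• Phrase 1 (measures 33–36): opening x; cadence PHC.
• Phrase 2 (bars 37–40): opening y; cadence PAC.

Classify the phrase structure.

contrasting period

Phrase 1 ends with a Phrygian half cadence (weaker) and phrase 2 with a perfect authentic cadence (stronger): antecedent + consequent = a period.
The two phrases open with different material (x / y), so the period is contrasting.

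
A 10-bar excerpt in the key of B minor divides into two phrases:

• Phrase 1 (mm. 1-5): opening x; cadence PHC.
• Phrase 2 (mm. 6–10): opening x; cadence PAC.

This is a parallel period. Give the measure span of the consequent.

measures 6–10

The phrase ending with the weaker cadence (Phrygian half cadence) is the antecedent; the one ending more conclusively (perfect authentic cadence) is the consequent. The consequent is measures 6–10.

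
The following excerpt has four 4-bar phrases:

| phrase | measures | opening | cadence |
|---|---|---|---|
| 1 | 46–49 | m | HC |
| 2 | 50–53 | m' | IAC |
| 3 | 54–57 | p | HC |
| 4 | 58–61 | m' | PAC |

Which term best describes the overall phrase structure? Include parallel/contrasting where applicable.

Four phrases in two halves: the first half (mm. 46–53) ends with an imperfect authentic cadence, the second (mm. 54–61) with a perfect authentic cadence — a large antecedent–consequent pair, i.e. a double period.
Phrase 3 begins with different material from phrase 1, making it contrasting.

contrasting double period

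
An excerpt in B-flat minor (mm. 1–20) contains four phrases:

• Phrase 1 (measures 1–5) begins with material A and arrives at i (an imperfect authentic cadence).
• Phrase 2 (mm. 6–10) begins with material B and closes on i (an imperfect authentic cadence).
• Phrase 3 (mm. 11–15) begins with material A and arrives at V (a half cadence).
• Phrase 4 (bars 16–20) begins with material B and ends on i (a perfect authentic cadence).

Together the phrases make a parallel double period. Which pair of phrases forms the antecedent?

In a double period the first pair of phrases (ending imperfect authentic cadence) is the large antecedent and the second pair (ending perfect authentic cadence) is the large consequent; the antecedent is phrases 1 and 2.

phrases 1 and 2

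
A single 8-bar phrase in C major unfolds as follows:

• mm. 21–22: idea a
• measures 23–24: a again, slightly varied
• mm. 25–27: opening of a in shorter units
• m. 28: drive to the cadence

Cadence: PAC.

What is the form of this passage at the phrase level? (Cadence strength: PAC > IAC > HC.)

Basic idea (bars 21–22) + its repetition (bars 23-24) form the presentation; fragmentation and cadence (mm. 25-28) form the continuation — the 8-bar whole is a sentence.

sentence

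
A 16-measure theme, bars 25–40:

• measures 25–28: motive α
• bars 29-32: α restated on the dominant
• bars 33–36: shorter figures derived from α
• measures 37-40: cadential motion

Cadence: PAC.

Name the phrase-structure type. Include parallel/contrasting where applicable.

sentence

Basic idea (mm. 25-28) + its repetition (mm. 29–32) form the presentation; fragmentation and cadence (measures 33–40) form the continuation — the 16-bar whole is a sentence.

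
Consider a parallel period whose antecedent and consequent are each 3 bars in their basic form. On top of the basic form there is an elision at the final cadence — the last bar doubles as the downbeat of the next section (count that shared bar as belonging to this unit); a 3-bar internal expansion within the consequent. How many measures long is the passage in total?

9 measures

Basic parallel period: 3 + 3 = 6 bars.
6 (basic form) + 3 (internal expansion) = 9.
The elision shares a bar with the next section but does not change this unit's count.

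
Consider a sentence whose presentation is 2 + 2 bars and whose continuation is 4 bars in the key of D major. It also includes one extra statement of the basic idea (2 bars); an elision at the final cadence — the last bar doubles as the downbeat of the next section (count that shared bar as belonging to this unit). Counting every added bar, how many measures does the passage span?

Basic sentence: 2 + 2 + 4 = 8 bars.
8 (basic form) + 2 (extra statement) = 10.
The elision shares a bar with the next section but does not change this unit's count.

10 measures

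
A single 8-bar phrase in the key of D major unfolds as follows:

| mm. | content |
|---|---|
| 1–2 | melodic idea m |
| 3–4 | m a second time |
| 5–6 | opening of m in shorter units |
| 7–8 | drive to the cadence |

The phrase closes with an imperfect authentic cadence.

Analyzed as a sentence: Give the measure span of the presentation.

The presentation of a sentence is the basic idea (mm. 1–2) plus its repetition (mm. 3–4); the presentation is therefore mm. 1-4.

measures 1–4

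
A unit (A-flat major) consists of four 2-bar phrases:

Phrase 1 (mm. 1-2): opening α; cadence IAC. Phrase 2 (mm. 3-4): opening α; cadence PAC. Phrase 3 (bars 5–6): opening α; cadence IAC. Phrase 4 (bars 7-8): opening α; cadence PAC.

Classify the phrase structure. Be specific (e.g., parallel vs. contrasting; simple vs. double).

repeated period

The cadence pattern IAC–PAC–IAC–PAC is weak–strong twice, and phrases 3–4 restate phrases 1–2: a period heard twice, not a double period (which would end weakly at phrase 2).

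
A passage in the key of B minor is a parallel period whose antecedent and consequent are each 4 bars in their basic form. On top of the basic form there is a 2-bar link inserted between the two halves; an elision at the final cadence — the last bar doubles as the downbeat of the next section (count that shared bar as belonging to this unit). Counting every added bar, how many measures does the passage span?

Basic parallel period: 4 + 4 = 8 bars.
8 (basic form) + 2 (link) = 10.
The elision shares a bar with the next section but does not change this unit's count.

10 measures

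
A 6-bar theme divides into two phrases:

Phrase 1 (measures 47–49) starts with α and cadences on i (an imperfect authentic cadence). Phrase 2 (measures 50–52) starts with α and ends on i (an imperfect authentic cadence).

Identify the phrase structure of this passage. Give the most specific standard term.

repeated phrase

Both phrases have the same opening (α) and the same cadence (imperfect authentic cadence): the second is a restatement, not a consequent, so this is a repeated phrase rather than a period.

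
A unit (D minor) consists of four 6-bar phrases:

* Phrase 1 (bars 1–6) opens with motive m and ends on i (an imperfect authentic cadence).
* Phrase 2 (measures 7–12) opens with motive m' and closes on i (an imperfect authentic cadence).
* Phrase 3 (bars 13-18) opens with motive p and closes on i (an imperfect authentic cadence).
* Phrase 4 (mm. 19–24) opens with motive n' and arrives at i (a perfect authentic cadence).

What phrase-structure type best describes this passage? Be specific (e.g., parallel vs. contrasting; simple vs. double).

contrasting double period

Four phrases in two halves: the first half (bars 1–12) ends with an imperfect authentic cadence, the second (mm. 13-24) with a perfect authentic cadence — a large antecedent–consequent pair, i.e. a double period.
Phrase 3 begins with different material from phrase 1, making it contrasting.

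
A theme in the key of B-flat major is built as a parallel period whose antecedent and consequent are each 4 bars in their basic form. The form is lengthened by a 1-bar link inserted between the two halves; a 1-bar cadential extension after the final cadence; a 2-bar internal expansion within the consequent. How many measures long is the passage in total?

12 measures

Basic parallel period: 4 + 4 = 8 bars.
8 (basic form) + 1 (link) + 1 (cadential extension) + 2 (internal expansion) = 12.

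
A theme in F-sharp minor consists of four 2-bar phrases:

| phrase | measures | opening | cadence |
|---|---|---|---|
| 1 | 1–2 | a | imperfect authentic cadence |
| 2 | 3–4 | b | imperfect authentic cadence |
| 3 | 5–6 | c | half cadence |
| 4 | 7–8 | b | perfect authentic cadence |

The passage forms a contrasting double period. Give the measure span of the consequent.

measures 5–8

In a double period the four phrases pair into a large antecedent (phrases 1–2, ending imperfect authentic cadence) and a large consequent (phrases 3–4, ending perfect authentic cadence). The consequent spans mm. 5–8.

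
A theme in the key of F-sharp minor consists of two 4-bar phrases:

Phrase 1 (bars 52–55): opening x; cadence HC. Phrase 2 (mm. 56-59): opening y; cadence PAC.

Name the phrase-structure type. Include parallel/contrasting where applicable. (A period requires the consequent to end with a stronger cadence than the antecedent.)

Phrase 1 ends with a half cadence (weaker) and phrase 2 with a perfect authentic cadence (stronger): antecedent + consequent = a period.
The two phrases open with different material (x / y), so the period is contrasting.

contrasting period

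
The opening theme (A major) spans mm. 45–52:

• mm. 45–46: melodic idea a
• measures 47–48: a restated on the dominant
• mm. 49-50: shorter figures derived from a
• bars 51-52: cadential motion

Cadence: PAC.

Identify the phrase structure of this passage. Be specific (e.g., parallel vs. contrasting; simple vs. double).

Basic idea (mm. 45–46) + its repetition (bars 47–48) form the presentation; fragmentation and cadence (mm. 49–52) form the continuation — the 8-bar whole is a sentence.

sentence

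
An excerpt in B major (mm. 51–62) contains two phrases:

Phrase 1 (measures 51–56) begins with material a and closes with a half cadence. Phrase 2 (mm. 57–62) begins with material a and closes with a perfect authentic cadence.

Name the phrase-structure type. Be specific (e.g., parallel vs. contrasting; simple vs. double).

parallel period

Phrase 1 ends with a half cadence (weaker) and phrase 2 with a perfect authentic cadence (stronger): antecedent + consequent = a period.
The two phrases open with the same material (a / a), so the period is parallel.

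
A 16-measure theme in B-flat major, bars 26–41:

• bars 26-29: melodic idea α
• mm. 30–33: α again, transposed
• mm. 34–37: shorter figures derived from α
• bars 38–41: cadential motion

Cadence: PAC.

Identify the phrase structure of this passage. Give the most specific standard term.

Basic idea (mm. 26–29) + its repetition (mm. 30–33) form the presentation; fragmentation and cadence (mm. 34–41) form the continuation — the 16-bar whole is a sentence.

sentence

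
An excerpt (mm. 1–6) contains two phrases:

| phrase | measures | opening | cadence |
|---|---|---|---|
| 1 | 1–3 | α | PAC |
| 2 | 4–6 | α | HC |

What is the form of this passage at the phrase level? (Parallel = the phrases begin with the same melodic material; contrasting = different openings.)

phrase group

The second phrase closes with a half cadence, which is not stronger than the first phrase's perfect authentic cadence; without a weak→strong cadential pair there is no antecedent–consequent relationship, so this is a phrase group rather than a period.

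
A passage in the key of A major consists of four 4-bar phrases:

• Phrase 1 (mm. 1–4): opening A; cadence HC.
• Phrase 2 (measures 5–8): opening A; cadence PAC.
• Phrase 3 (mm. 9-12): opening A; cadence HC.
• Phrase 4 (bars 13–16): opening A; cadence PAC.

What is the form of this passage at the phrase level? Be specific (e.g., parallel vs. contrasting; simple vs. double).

repeated period

The cadence pattern HC–PAC–HC–PAC is weak–strong twice, and phrases 3–4 restate phrases 1–2: a period heard twice, not a double period (which would end weakly at phrase 2).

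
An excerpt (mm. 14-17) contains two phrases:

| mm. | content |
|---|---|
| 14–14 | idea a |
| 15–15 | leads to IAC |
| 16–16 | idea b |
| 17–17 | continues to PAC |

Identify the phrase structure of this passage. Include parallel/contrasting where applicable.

Phrase 1 ends with an imperfect authentic cadence (weaker) and phrase 2 with a perfect authentic cadence (stronger): antecedent + consequent = a period.
The two phrases open with different material (a / b), so the period is contrasting.

contrasting period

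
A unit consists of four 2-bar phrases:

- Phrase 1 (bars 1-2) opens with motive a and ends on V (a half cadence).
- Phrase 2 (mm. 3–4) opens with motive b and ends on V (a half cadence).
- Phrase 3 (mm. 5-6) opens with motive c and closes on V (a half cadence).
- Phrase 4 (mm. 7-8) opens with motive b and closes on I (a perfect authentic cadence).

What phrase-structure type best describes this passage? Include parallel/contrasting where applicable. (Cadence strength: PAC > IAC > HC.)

contrasting double period

Four phrases in two halves: the first half (bars 1–4) ends with a half cadence, the second (bars 5–8) with a perfect authentic cadence — a large antecedent–consequent pair, i.e. a double period.
Phrase 3 begins with different material from phrase 1, making it contrasting.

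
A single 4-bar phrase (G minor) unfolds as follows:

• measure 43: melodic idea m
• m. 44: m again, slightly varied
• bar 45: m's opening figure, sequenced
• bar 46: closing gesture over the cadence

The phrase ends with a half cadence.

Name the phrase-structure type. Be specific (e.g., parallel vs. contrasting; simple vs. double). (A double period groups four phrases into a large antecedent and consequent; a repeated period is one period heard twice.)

sentence

Basic idea (measure 43) + its repetition (measure 44) form the presentation; fragmentation and cadence (measures 45–46) form the continuation — the 4-bar whole is a sentence.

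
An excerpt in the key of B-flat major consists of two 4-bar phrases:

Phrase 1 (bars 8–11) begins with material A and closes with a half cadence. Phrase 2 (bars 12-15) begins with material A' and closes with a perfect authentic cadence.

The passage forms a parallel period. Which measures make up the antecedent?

The phrase ending with the weaker cadence (half cadence) is the antecedent; the one ending more conclusively (perfect authentic cadence) is the consequent. The antecedent is measures 8–11.

measures 8–11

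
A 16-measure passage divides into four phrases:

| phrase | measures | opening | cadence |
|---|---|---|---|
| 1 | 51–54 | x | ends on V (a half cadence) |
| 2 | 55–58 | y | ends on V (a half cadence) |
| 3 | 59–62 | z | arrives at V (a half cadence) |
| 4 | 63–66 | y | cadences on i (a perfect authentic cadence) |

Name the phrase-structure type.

contrasting double period

Four phrases in two halves: the first half (measures 51-58) ends with a half cadence, the second (measures 59-66) with a perfect authentic cadence — a large antecedent–consequent pair, i.e. a double period.
Phrase 3 begins with different material from phrase 1, making it contrasting.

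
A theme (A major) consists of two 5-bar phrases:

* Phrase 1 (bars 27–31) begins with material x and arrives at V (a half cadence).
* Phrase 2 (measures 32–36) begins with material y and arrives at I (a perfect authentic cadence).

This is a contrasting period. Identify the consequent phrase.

The phrase ending with the weaker cadence (half cadence) is the antecedent; the one ending more conclusively (perfect authentic cadence) is the consequent. The consequent is phrase 2.

phrase 2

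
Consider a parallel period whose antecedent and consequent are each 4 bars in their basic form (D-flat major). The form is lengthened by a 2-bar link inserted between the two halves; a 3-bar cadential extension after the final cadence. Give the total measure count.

Basic parallel period: 4 + 4 = 8 bars.
8 (basic form) + 2 (link) + 3 (cadential extension) = 13.

13 measures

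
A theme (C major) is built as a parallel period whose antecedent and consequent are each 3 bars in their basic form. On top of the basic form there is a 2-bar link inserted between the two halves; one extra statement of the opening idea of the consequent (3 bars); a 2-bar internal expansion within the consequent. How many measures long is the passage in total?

13 measures

Basic parallel period: 3 + 3 = 6 bars.
6 (basic form) + 2 (link) + 3 (extra statement) + 2 (internal expansion) = 13.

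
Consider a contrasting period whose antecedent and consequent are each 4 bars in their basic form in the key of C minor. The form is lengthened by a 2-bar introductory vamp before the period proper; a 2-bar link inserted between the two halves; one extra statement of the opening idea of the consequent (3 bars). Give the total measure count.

Basic contrasting period: 4 + 4 = 8 bars.
8 (basic form) + 2 (introduction) + 2 (link) + 3 (extra statement) = 15.

15 measures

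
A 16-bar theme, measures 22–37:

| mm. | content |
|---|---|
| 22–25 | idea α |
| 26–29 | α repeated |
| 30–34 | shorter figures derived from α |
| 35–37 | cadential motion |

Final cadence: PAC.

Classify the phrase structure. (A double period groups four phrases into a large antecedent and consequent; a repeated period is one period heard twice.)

sentence

Basic idea (measures 22–25) + its repetition (mm. 26-29) form the presentation; fragmentation and cadence (mm. 30-37) form the continuation — the 16-bar whole is a sentence.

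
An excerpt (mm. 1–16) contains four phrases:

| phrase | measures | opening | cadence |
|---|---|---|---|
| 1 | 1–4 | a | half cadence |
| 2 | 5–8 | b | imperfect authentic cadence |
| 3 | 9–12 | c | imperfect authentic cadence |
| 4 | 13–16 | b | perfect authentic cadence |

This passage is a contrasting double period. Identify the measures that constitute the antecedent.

measures 1–8

In a double period the four phrases pair into a large antecedent (phrases 1–2, ending imperfect authentic cadence) and a large consequent (phrases 3–4, ending perfect authentic cadence). The antecedent spans bars 1–8.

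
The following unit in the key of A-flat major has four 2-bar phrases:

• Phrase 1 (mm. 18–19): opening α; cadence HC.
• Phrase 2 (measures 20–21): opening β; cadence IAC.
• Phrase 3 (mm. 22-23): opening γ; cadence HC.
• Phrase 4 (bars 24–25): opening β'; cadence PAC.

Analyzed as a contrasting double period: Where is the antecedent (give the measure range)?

In a double period the four phrases pair into a large antecedent (phrases 1–2, ending imperfect authentic cadence) and a large consequent (phrases 3–4, ending perfect authentic cadence). The antecedent spans measures 18-21.

measures 18–21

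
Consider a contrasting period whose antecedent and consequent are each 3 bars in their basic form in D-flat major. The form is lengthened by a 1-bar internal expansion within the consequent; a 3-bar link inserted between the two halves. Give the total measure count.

Basic contrasting period: 3 + 3 = 6 bars.
6 (basic form) + 1 (internal expansion) + 3 (link) = 10.

10 measures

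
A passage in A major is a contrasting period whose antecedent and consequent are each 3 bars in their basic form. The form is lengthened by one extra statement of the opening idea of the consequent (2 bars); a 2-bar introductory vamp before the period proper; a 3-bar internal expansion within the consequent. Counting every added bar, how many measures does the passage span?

Basic contrasting period: 3 + 3 = 6 bars.
6 (basic form) + 2 (extra statement) + 2 (introduction) + 3 (internal expansion) = 13.

13 measures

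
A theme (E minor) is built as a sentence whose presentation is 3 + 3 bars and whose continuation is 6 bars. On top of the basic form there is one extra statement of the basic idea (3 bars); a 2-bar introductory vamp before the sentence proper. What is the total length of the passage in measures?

Basic sentence: 3 + 3 + 6 = 12 bars.
12 (basic form) + 3 (extra statement) + 2 (introduction) = 17.

17 measures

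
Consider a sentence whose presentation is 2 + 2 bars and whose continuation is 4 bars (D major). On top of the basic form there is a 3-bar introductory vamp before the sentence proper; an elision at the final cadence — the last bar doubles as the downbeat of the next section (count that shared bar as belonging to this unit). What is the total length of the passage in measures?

Basic sentence: 2 + 2 + 4 = 8 bars.
8 (basic form) + 3 (introduction) = 11.
The elision shares a bar with the next section but does not change this unit's count.

11 measures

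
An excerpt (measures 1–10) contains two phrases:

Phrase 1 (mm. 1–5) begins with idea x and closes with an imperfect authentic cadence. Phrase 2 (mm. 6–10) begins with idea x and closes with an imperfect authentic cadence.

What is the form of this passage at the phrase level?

repeated phrase

Both phrases have the same opening (x) and the same cadence (imperfect authentic cadence): the second is a restatement, not a consequent, so this is a repeated phrase rather than a period.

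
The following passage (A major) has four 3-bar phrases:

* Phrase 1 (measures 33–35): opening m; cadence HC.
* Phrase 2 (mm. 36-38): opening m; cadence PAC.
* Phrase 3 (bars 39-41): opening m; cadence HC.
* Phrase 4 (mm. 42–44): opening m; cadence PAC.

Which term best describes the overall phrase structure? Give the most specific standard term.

repeated period

The cadence pattern HC–PAC–HC–PAC is weak–strong twice, and phrases 3–4 restate phrases 1–2: a period heard twice, not a double period (which would end weakly at phrase 2).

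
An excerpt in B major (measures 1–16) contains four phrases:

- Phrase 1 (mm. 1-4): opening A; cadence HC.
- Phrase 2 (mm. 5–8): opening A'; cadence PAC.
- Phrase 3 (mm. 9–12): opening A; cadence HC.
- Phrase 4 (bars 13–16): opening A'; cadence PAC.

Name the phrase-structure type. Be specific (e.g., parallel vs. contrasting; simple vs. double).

The cadence pattern HC–PAC–HC–PAC is weak–strong twice, and phrases 3–4 restate phrases 1–2: a period heard twice, not a double period (which would end weakly at phrase 2).

repeated period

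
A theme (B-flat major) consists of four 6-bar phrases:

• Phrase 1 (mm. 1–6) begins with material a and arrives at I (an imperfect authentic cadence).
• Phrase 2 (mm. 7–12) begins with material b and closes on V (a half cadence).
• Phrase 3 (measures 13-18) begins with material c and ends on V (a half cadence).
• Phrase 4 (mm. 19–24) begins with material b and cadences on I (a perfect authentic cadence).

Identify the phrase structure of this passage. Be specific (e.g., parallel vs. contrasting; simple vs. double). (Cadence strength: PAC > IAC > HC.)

contrasting double period

Four phrases in two halves: the first half (measures 1–12) ends with a half cadence, the second (mm. 13–24) with a perfect authentic cadence — a large antecedent–consequent pair, i.e. a double period.
Phrase 3 begins with different material from phrase 1, making it contrasting.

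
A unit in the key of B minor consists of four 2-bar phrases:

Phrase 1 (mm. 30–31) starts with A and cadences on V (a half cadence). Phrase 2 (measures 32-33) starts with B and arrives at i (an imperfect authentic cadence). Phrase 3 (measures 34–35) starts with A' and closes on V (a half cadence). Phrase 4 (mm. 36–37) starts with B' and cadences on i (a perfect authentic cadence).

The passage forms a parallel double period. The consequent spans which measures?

In a double period the four phrases pair into a large antecedent (phrases 1–2, ending imperfect authentic cadence) and a large consequent (phrases 3–4, ending perfect authentic cadence). The consequent spans mm. 34-37.

measures 34–37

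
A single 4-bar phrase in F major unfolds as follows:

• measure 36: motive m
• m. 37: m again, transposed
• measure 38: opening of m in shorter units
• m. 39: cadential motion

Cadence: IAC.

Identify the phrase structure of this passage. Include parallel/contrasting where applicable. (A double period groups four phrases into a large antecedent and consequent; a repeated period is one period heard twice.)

sentence

Basic idea (measure 36) + its repetition (m. 37) form the presentation; fragmentation and cadence (measures 38–39) form the continuation — the 4-bar whole is a sentence.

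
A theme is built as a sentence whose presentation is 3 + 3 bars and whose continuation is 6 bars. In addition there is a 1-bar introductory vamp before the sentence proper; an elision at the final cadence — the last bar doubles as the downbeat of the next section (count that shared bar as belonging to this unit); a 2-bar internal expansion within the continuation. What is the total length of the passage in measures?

15 measures

Basic sentence: 3 + 3 + 6 = 12 bars.
12 (basic form) + 1 (introduction) + 2 (internal expansion) = 15.
The elision shares a bar with the next section but does not change this unit's count.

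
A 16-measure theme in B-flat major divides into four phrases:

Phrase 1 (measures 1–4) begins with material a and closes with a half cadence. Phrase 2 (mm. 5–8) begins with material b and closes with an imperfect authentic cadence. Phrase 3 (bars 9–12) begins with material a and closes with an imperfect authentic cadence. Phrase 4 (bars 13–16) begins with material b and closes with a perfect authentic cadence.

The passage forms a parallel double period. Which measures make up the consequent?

In a double period the four phrases pair into a large antecedent (phrases 1–2, ending imperfect authentic cadence) and a large consequent (phrases 3–4, ending perfect authentic cadence). The consequent spans mm. 9–16.

measures 9–16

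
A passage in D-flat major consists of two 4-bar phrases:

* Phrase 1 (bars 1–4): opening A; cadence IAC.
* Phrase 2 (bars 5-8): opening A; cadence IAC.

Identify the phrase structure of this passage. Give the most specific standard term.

Both phrases have the same opening (A) and the same cadence (imperfect authentic cadence): the second is a restatement, not a consequent, so this is a repeated phrase rather than a period.

repeated phrase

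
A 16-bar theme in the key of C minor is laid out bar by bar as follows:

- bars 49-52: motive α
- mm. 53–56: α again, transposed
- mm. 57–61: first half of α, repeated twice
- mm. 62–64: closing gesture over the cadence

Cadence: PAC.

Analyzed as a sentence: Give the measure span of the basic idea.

measures 49–52

The presentation of a sentence is the basic idea (measures 49–52) plus its repetition (mm. 53–56); the basic idea is therefore mm. 49-52.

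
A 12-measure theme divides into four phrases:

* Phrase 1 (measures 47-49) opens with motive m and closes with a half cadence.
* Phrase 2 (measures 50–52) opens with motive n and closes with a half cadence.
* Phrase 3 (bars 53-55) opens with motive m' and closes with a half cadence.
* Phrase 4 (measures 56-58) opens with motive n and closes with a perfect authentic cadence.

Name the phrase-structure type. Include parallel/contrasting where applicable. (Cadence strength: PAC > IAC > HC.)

Four phrases in two halves: the first half (measures 47–52) ends with a half cadence, the second (bars 53-58) with a perfect authentic cadence — a large antecedent–consequent pair, i.e. a double period.
Phrase 3 begins with the same material as phrase 1, making it parallel.

parallel double period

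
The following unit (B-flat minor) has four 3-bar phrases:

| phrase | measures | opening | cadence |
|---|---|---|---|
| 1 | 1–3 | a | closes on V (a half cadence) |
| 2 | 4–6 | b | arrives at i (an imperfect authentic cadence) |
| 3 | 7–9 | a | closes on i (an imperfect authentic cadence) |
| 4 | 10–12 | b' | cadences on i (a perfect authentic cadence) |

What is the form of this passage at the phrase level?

Four phrases in two halves: the first half (mm. 1-6) ends with an imperfect authentic cadence, the second (bars 7–12) with a perfect authentic cadence — a large antecedent–consequent pair, i.e. a double period.
Phrase 3 begins with the same material as phrase 1, making it parallel.

parallel double period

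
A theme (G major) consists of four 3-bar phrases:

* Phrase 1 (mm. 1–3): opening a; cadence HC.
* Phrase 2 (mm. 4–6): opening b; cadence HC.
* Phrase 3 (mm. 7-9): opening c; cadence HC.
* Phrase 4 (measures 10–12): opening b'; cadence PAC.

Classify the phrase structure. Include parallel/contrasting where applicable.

Four phrases in two halves: the first half (mm. 1–6) ends with a half cadence, the second (mm. 7–12) with a perfect authentic cadence — a large antecedent–consequent pair, i.e. a double period.
Phrase 3 begins with different material from phrase 1, making it contrasting.

contrasting double period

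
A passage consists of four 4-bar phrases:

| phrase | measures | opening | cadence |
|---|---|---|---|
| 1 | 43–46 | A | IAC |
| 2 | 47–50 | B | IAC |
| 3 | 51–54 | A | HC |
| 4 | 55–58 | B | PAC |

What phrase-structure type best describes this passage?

Four phrases in two halves: the first half (mm. 43–50) ends with an imperfect authentic cadence, the second (measures 51–58) with a perfect authentic cadence — a large antecedent–consequent pair, i.e. a double period.
Phrase 3 begins with the same material as phrase 1, making it parallel.

parallel double period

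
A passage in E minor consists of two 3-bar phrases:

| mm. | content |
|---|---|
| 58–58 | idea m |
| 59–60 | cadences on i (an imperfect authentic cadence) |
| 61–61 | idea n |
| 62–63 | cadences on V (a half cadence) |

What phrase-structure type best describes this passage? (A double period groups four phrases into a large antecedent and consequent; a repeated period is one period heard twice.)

The second phrase closes with a half cadence, which is not stronger than the first phrase's imperfect authentic cadence; without a weak→strong cadential pair there is no antecedent–consequent relationship, so this is a phrase group rather than a period.

phrase group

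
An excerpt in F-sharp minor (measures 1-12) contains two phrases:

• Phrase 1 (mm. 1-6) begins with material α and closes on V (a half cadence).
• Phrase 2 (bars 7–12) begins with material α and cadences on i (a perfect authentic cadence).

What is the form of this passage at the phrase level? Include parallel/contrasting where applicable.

parallel period

Phrase 1 ends with a half cadence (weaker) and phrase 2 with a perfect authentic cadence (stronger): antecedent + consequent = a period.
The two phrases open with the same material (α / α), so the period is parallel.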